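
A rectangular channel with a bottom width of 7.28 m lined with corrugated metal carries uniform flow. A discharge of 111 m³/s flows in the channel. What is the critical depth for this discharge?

y_c = 2.87 m

For a rectangular channel, critical depth y_c = (q²/g)^(1/3) where q = Q/b = 111/7.28 = 15.25 m²/s.
So y_c = (15.25²/9.81)^(1/3) = 2.87 m.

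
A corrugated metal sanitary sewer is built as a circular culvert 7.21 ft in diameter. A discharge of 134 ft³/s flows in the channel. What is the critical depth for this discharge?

y_c = 2.96 ft

At critical depth, Q² T / (g A³) = 1, i.e. A³/T = Q²/g = 134²/32.2 = 557.6.
Try y = 3.69 ft: A³/T = 1290 — over.
Try y = 2.03 ft: A³/T = 129.3 — short.
Try y = 2.96 ft: A³/T = 554.8 — close enough.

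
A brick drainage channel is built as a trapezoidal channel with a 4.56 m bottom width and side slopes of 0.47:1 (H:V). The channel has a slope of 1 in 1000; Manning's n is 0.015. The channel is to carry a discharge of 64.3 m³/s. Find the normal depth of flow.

y_n = 3.42 m

Manning's equation rearranged: A R^(2/3) = nQ / (1·√S) = 0.015 × 64.3 / (√0.001) = 30.5.
Try y = 3.92 m: A R^(2/3) = 38.47 — over.
Try y = 2.51 m: A R^(2/3) = 18.25 — short.
Try y = 3.42 m: A R^(2/3) = 30.52 — close enough.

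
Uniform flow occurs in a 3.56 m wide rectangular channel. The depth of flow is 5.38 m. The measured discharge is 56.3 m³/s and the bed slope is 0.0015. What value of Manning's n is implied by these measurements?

n = 0.016

Flow area A = b·y = 3.56 × 5.38 = 19.15 m². Wetted perimeter P = b + 2y = 3.56 + 2×5.38 = 14.32 m.
Hydraulic radius R = A/P = 19.15/14.32 = 1.337 m.
Rearranging Manning's equation: n = (1/Q) A R^(2/3) S^(1/2) = (1/56.3) × 19.15 × 1.337^(2/3) × √0.0015 = 0.016.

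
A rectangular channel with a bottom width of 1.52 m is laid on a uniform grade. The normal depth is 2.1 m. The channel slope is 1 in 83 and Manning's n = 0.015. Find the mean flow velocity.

Flow area A = b·y = 1.52 × 2.1 = 3.192 m². Wetted perimeter P = b + 2y = 1.52 + 2×2.1 = 5.72 m.
Hydraulic radius R = A/P = 3.192/5.72 = 0.558 m.
From Manning's equation, V = (1/n) R^(2/3) S^(1/2) = (1/0.015) × 0.558^(2/3) × 0.01205^(1/2) = 4.96 m/s.

V = 4.96 m/s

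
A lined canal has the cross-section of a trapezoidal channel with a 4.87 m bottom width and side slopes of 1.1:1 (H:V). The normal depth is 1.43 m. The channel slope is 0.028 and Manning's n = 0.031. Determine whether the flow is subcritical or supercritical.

supercritical

With bottom width b = 4.87 m and side slope z = 1.1: A = (b + zy)y = (4.87 + 1.1×1.43)×1.43 = 9.213 m²; P = b + 2y√(1+z²) = 4.87 + 2×1.43×1.487 = 9.122 m.
Hydraulic radius R = A/P = 9.213/9.122 = 1.01 m.
V = (1/n) R^(2/3) √S = (1/0.031) × 1.01^(2/3) × √0.028 = 5.434 m/s. Hydraulic depth D_h = A/T = 9.213/8.016 = 1.149 m.
Froude number Fr = V/√(g·D_h) = 5.434/√(9.81×1.149) = 1.62, which is greater than 1, so the flow is supercritical.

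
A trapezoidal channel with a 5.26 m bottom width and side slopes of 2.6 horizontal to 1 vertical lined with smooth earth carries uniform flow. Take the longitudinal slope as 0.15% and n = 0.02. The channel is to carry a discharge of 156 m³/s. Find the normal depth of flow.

y_n = 3.5 m

Manning's equation rearranged: A R^(2/3) = nQ / (1·√S) = 0.02 × 156 / (√0.0015) = 80.56.
At y = 4.07 m: A R^(2/3) = 112.6 — over.
At y = 2.63 m: A R^(2/3) = 43.49 — short.
At y = 3.5 m: A R^(2/3) = 80.58 — ≈ 80.56.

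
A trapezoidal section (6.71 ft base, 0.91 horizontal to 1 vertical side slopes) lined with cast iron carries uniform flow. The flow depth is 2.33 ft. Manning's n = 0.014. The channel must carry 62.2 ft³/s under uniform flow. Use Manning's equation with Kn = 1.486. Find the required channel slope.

With bottom width b = 6.71 ft and side slope z = 0.91: A = (b + zy)y = (6.71 + 0.91×2.33)×2.33 = 20.57 ft²; P = b + 2y√(1+z²) = 6.71 + 2×2.33×1.352 = 13.01 ft.
Hydraulic radius R = A/P = 20.57/13.01 = 1.581 ft.
From Manning's equation, S = [nQ / (1.486 A R^(2/3))]² = [0.014 × 62.2 / (1.486 × 20.57 × 1.581^(2/3))]² = 0.00044.

S = 0.00044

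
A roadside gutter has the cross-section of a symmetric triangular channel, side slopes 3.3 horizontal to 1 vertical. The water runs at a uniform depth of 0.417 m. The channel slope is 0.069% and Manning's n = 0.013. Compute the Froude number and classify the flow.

For a triangular section with side slope z = 3.3: A = zy² = 3.3×0.417² = 0.5738 m²; P = 2y√(1+z²) = 2×0.417×3.448 = 2.876 m.
Hydraulic radius R = A/P = 0.5738/2.876 = 0.1995 m.
V = (1/n) R^(2/3) √S = (1/0.013) × 0.1995^(2/3) × √0.00069 = 0.69 m/s. Hydraulic depth D_h = A/T = 0.5738/2.752 = 0.2085 m.
Froude number Fr = V/√(g·D_h) = 0.69/√(9.81×0.2085) = 0.482, which is less than 1, so the flow is subcritical.

subcritical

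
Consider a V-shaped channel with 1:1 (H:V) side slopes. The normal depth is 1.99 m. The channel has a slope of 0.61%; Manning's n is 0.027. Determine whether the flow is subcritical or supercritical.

For a triangular section with side slope z = 1: A = zy² = 1×1.99² = 3.96 m²; P = 2y√(1+z²) = 2×1.99×1.414 = 5.629 m.
Hydraulic radius R = A/P = 3.96/5.629 = 0.7036 m.
V = (1/n) R^(2/3) √S = (1/0.027) × 0.7036^(2/3) × √0.0061 = 2.288 m/s. Hydraulic depth D_h = A/T = 3.96/3.98 = 0.995 m.
Froude number Fr = V/√(g·D_h) = 2.288/√(9.81×0.995) = 0.732, which is less than 1, so the flow is subcritical.

subcritical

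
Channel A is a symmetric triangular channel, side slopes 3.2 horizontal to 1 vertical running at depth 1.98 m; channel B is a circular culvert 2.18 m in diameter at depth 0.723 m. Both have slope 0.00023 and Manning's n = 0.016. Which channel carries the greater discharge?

channel A

Channel A: For a triangular section with side slope z = 3.2: A = zy² = 3.2×1.98² = 12.55 m²; P = 2y√(1+z²) = 2×1.98×3.353 = 13.28 m. Hydraulic radius R = A/P = 12.55/13.28 = 0.9449 m. Q_A = (1/0.016)·12.55·0.9449^(2/3)·√0.00023 = 11.45 m³/s.
Channel B: For a circular section of diameter D = 2.18 m at depth y = 0.723 m, the central angle is θ = 2 arccos(1 − 2y/D) = 2.455 rad. Then A = (D²/8)(θ − sin θ) = 1.082 m² and P = Dθ/2 = 2.676 m. Hydraulic radius R = A/P = 1.082/2.676 = 0.4042 m. Q_B = (1/0.016)·1.082·0.4042^(2/3)·√0.00023 = 0.5605 m³/s.
Q_A = 11.45 m³/s vs Q_B = 0.5605 m³/s, so channel A carries more.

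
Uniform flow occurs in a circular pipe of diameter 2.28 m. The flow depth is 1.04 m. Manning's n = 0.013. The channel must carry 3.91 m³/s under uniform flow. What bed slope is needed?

For a circular section of diameter D = 2.28 m at depth y = 1.04 m, the central angle is θ = 2 arccos(1 − 2y/D) = 2.966 rad. Then A = (D²/8)(θ − sin θ) = 1.814 m² and P = Dθ/2 = 3.381 m.
Hydraulic radius R = A/P = 1.814/3.381 = 0.5364 m.
From Manning's equation, S = [nQ / (1 A R^(2/3))]² = [0.013 × 3.91 / (1 × 1.814 × 0.5364^(2/3))]² = 0.0018.

S = 0.0018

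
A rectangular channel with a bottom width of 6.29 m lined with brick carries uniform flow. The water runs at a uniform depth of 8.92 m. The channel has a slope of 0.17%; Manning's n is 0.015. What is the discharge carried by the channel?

Q = 271 m³/s

Flow area A = b·y = 6.29 × 8.92 = 56.11 m². Wetted perimeter P = b + 2y = 6.29 + 2×8.92 = 24.13 m.
Hydraulic radius R = A/P = 56.11/24.13 = 2.325 m.
Manning's equation: Q = (1/n) A R^(2/3) S^(1/2) = (1/0.015) × 56.11 × 2.325^(2/3) × 0.0017^(1/2) = 271 m³/s.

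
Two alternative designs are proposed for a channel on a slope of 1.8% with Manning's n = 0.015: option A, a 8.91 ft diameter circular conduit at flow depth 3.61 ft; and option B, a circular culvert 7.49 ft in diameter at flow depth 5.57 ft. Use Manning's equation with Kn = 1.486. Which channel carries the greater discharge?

channel B

Channel A: For a circular section of diameter D = 8.91 ft at depth y = 3.61 ft, the central angle is θ = 2 arccos(1 − 2y/D) = 2.76 rad. Then A = (D²/8)(θ − sin θ) = 23.69 ft² and P = Dθ/2 = 12.3 ft. Hydraulic radius R = A/P = 23.69/12.3 = 1.927 ft. Q_A = (1.486/0.015)·23.69·1.927^(2/3)·√0.018 = 487.6 ft³/s.
Channel B: For a circular section of diameter D = 7.49 ft at depth y = 5.57 ft, the central angle is θ = 2 arccos(1 − 2y/D) = 4.16 rad. Then A = (D²/8)(θ − sin θ) = 35.14 ft² and P = Dθ/2 = 15.58 ft. Hydraulic radius R = A/P = 35.14/15.58 = 2.256 ft. Q_B = (1.486/0.015)·35.14·2.256^(2/3)·√0.018 = 803.2 ft³/s.
Q_A = 487.6 ft³/s vs Q_B = 803.2 ft³/s, so channel B carries more.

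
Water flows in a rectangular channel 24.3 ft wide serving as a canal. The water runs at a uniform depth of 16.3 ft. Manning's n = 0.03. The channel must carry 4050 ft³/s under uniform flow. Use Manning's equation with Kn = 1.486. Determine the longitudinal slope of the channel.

Flow area A = b·y = 24.3 × 16.3 = 396.1 ft². Wetted perimeter P = b + 2y = 24.3 + 2×16.3 = 56.9 ft.
Hydraulic radius R = A/P = 396.1/56.9 = 6.961 ft.
From Manning's equation, S = [nQ / (1.486 A R^(2/3))]² = [0.03 × 4050 / (1.486 × 396.1 × 6.961^(2/3))]² = 0.00321.

S = 0.00321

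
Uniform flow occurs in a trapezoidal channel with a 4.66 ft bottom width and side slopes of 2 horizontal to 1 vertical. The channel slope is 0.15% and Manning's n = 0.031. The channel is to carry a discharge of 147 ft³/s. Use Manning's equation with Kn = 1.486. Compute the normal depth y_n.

y_n = 3.83 ft

Manning's equation rearranged: A R^(2/3) = nQ / (1.486·√S) = 0.031 × 147 / (1.486 × √0.0015) = 79.18.
Try y = 3.19 ft: A R^(2/3) = 53.28 — low.
Try y = 4.88 ft: A R^(2/3) = 135 — high.
Try y = 3.83 ft: A R^(2/3) = 78.98 — close enough.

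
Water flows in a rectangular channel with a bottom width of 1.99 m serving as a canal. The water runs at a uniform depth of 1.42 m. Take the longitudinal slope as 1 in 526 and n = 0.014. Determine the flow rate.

Q = 6.16 m³/s

Flow area A = b·y = 1.99 × 1.42 = 2.826 m². Wetted perimeter P = b + 2y = 1.99 + 2×1.42 = 4.83 m.
Hydraulic radius R = A/P = 2.826/4.83 = 0.5851 m.
Manning's equation: Q = (1/n) A R^(2/3) S^(1/2) = (1/0.014) × 2.826 × 0.5851^(2/3) × 0.001901^(1/2) = 6.16 m³/s.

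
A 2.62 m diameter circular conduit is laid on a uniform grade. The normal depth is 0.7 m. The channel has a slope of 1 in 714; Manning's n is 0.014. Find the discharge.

Q = 1.7 m³/s

For a circular section of diameter D = 2.62 m at depth y = 0.7 m, the central angle is θ = 2 arccos(1 − 2y/D) = 2.173 rad. Then A = (D²/8)(θ − sin θ) = 1.157 m² and P = Dθ/2 = 2.846 m.
Hydraulic radius R = A/P = 1.157/2.846 = 0.4066 m.
Manning's equation: Q = (1/n) A R^(2/3) S^(1/2) = (1/0.014) × 1.157 × 0.4066^(2/3) × 0.001401^(1/2) = 1.7 m³/s.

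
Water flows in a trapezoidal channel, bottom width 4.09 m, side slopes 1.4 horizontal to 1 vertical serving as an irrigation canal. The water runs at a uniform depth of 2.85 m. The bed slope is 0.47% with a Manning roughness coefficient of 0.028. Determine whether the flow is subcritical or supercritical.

subcritical

With bottom width b = 4.09 m and side slope z = 1.4: A = (b + zy)y = (4.09 + 1.4×2.85)×2.85 = 23.03 m²; P = b + 2y√(1+z²) = 4.09 + 2×2.85×1.72 = 13.9 m.
Hydraulic radius R = A/P = 23.03/13.9 = 1.657 m.
V = (1/n) R^(2/3) √S = (1/0.028) × 1.657^(2/3) × √0.0047 = 3.429 m/s. Hydraulic depth D_h = A/T = 23.03/12.07 = 1.908 m.
Froude number Fr = V/√(g·D_h) = 3.429/√(9.81×1.908) = 0.793, which is less than 1, so the flow is subcritical.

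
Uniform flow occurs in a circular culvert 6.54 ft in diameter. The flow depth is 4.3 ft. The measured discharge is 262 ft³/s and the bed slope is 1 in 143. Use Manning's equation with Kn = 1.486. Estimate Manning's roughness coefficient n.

n = 0.017

For a circular section of diameter D = 6.54 ft at depth y = 4.3 ft, the central angle is θ = 2 arccos(1 − 2y/D) = 3.782 rad. Then A = (D²/8)(θ − sin θ) = 23.42 ft² and P = Dθ/2 = 12.37 ft.
Hydraulic radius R = A/P = 23.42/12.37 = 1.893 ft.
Rearranging Manning's equation: n = (1.486/Q) A R^(2/3) S^(1/2) = (1.486/262) × 23.42 × 1.893^(2/3) × √0.006993 = 0.017.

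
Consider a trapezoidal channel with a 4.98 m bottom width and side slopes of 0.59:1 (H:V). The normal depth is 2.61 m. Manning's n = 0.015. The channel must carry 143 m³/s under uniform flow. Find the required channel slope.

With bottom width b = 4.98 m and side slope z = 0.59: A = (b + zy)y = (4.98 + 0.59×2.61)×2.61 = 17.02 m²; P = b + 2y√(1+z²) = 4.98 + 2×2.61×1.161 = 11.04 m.
Hydraulic radius R = A/P = 17.02/11.04 = 1.541 m.
From Manning's equation, S = [nQ / (1 A R^(2/3))]² = [0.015 × 143 / (1 × 17.02 × 1.541^(2/3))]² = 0.00892.

S = 0.00892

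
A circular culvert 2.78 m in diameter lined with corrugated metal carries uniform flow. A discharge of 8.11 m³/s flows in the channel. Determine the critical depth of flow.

At critical depth, Q² T / (g A³) = 1, i.e. A³/T = Q²/g = 8.11²/9.81 = 6.705.
Try y = 1.51 m: A³/T = 13.8 — high.
Try y = 1.1 m: A³/T = 4.104 — low.
Try y = 1.25 m: A³/T = 6.701 — close enough.

y_c = 1.25 m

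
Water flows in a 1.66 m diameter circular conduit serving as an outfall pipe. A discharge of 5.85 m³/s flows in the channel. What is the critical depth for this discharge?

At critical depth, Q² T / (g A³) = 1, i.e. A³/T = Q²/g = 5.85²/9.81 = 3.489.
At y = 1.03 m: A³/T = 1.743 — short.
At y = 1.53 m: A³/T = 10.17 — over.
At y = 1.23 m: A³/T = 3.495 — ≈ 3.489.

y_c = 1.23 m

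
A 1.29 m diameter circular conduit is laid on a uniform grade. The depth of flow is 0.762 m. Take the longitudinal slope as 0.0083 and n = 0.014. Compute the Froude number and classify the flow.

For a circular section of diameter D = 1.29 m at depth y = 0.762 m, the central angle is θ = 2 arccos(1 − 2y/D) = 3.506 rad. Then A = (D²/8)(θ − sin θ) = 0.8036 m² and P = Dθ/2 = 2.262 m.
Hydraulic radius R = A/P = 0.8036/2.262 = 0.3553 m.
V = (1/n) R^(2/3) √S = (1/0.014) × 0.3553^(2/3) × √0.0083 = 3.265 m/s. Hydraulic depth D_h = A/T = 0.8036/1.269 = 0.6334 m.
Froude number Fr = V/√(g·D_h) = 3.265/√(9.81×0.6334) = 1.31, which is greater than 1, so the flow is supercritical.

supercritical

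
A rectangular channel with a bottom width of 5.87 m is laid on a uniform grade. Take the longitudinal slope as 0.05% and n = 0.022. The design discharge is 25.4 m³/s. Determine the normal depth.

y_n = 3.2 m

Manning's equation rearranged: A R^(2/3) = nQ / (1·√S) = 0.022 × 25.4 / (√0.0005) = 24.99.
At y = 3.6 m: A R^(2/3) = 29.11 — high.
At y = 2.85 m: A R^(2/3) = 21.39 — low.
At y = 3.2 m: A R^(2/3) = 24.95 — matches.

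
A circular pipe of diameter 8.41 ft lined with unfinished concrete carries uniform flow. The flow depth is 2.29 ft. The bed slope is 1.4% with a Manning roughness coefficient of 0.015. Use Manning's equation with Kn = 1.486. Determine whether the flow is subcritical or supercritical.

supercritical

For a circular section of diameter D = 8.41 ft at depth y = 2.29 ft, the central angle is θ = 2 arccos(1 − 2y/D) = 2.196 rad. Then A = (D²/8)(θ − sin θ) = 12.25 ft² and P = Dθ/2 = 9.234 ft.
Hydraulic radius R = A/P = 12.25/9.234 = 1.326 ft.
V = (1.486/n) R^(2/3) √S = (1.486/0.015) × 1.326^(2/3) × √0.014 = 14.15 ft/s. Hydraulic depth D_h = A/T = 12.25/7.487 = 1.635 ft.
Froude number Fr = V/√(g·D_h) = 14.15/√(32.2×1.635) = 1.95, which is greater than 1, so the flow is supercritical.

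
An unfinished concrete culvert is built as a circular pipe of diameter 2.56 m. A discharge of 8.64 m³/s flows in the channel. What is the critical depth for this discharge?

y_c = 1.33 m

At critical depth, Q² T / (g A³) = 1, i.e. A³/T = Q²/g = 8.64²/9.81 = 7.61.
Trying y = 0.904 m: A³/T = 1.754 — too small.
Trying y = 1.49 m: A³/T = 11.9 — too large.
Trying y = 1.33 m: A³/T = 7.708 — matches.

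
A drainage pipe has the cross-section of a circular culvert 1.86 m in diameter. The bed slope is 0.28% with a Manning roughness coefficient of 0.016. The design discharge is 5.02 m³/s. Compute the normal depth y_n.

y_n = 1.42 m

Manning's equation rearranged: A R^(2/3) = nQ / (1·√S) = 0.016 × 5.02 / (√0.0028) = 1.518.
Try y = 1.2 m: A R^(2/3) = 1.22 — too small.
Try y = 1.42 m: A R^(2/3) = 1.518 — ≈ 1.518.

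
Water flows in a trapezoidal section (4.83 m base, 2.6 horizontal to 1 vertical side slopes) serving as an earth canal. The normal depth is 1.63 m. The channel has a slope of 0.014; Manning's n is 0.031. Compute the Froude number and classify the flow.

supercritical

With bottom width b = 4.83 m and side slope z = 2.6: A = (b + zy)y = (4.83 + 2.6×1.63)×1.63 = 14.78 m²; P = b + 2y√(1+z²) = 4.83 + 2×1.63×2.786 = 13.91 m.
Hydraulic radius R = A/P = 14.78/13.91 = 1.063 m.
V = (1/n) R^(2/3) √S = (1/0.031) × 1.063^(2/3) × √0.014 = 3.974 m/s. Hydraulic depth D_h = A/T = 14.78/13.31 = 1.111 m.
Froude number Fr = V/√(g·D_h) = 3.974/√(9.81×1.111) = 1.2, which is greater than 1, so the flow is supercritical.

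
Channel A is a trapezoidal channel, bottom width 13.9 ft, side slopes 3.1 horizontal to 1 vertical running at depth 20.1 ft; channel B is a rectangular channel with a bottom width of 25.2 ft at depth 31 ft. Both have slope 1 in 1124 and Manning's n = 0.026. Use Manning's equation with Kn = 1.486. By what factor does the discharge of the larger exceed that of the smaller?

2.19

Channel A: With bottom width b = 13.9 ft and side slope z = 3.1: A = (b + zy)y = (13.9 + 3.1×20.1)×20.1 = 1532 ft²; P = b + 2y√(1+z²) = 13.9 + 2×20.1×3.257 = 144.8 ft. Hydraulic radius R = A/P = 1532/144.8 = 10.58 ft. Q_A = (1.486/0.026)·1532·10.58^(2/3)·√0.0008897 = 12580 ft³/s.
Channel B: Flow area A = b·y = 25.2 × 31 = 781.2 ft². Wetted perimeter P = b + 2y = 25.2 + 2×31 = 87.2 ft. Hydraulic radius R = A/P = 781.2/87.2 = 8.959 ft. Q_B = (1.486/0.026)·781.2·8.959^(2/3)·√0.0008897 = 5745 ft³/s.
The larger discharge is 12580 ft³/s and the smaller is 5745 ft³/s; the ratio is 2.19.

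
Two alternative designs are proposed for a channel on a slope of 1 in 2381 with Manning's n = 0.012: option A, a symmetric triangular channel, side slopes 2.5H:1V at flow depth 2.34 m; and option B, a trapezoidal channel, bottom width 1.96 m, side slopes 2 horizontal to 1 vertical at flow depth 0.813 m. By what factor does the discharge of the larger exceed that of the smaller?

Channel A: For a triangular section with side slope z = 2.5: A = zy² = 2.5×2.34² = 13.69 m²; P = 2y√(1+z²) = 2×2.34×2.693 = 12.6 m. Hydraulic radius R = A/P = 13.69/12.6 = 1.086 m. Q_A = (1/0.012)·13.69·1.086^(2/3)·√0.00042 = 24.7 m³/s.
Channel B: With bottom width b = 1.96 m and side slope z = 2: A = (b + zy)y = (1.96 + 2×0.813)×0.813 = 2.915 m²; P = b + 2y√(1+z²) = 1.96 + 2×0.813×2.236 = 5.596 m. Hydraulic radius R = A/P = 2.915/5.596 = 0.521 m. Q_B = (1/0.012)·2.915·0.521^(2/3)·√0.00042 = 3.224 m³/s.
The larger discharge is 24.7 m³/s and the smaller is 3.224 m³/s; the ratio is 7.66.

7.66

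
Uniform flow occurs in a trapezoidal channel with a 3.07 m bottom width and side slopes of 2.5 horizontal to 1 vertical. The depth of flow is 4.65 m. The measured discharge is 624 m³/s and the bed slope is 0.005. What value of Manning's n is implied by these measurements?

With bottom width b = 3.07 m and side slope z = 2.5: A = (b + zy)y = (3.07 + 2.5×4.65)×4.65 = 68.33 m²; P = b + 2y√(1+z²) = 3.07 + 2×4.65×2.693 = 28.11 m.
Hydraulic radius R = A/P = 68.33/28.11 = 2.431 m.
Rearranging Manning's equation: n = (1/Q) A R^(2/3) S^(1/2) = (1/624) × 68.33 × 2.431^(2/3) × √0.005 = 0.014.

n = 0.014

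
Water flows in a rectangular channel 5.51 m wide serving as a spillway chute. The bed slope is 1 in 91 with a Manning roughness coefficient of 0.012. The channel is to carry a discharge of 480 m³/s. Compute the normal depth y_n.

y_n = 6.44 m

Manning's equation rearranged: A R^(2/3) = nQ / (1·√S) = 0.012 × 480 / (√0.01099) = 54.95.
Try y = 7.44 m: A R^(2/3) = 65.3 — high.
Try y = 6.44 m: A R^(2/3) = 55 — ≈ 54.95.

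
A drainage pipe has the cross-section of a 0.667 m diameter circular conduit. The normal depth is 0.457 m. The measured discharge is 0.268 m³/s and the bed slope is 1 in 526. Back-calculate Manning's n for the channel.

n = 0.014

For a circular section of diameter D = 0.667 m at depth y = 0.457 m, the central angle is θ = 2 arccos(1 − 2y/D) = 3.9 rad. Then A = (D²/8)(θ − sin θ) = 0.2552 m² and P = Dθ/2 = 1.301 m.
Hydraulic radius R = A/P = 0.2552/1.301 = 0.1962 m.
Rearranging Manning's equation: n = (1/Q) A R^(2/3) S^(1/2) = (1/0.268) × 0.2552 × 0.1962^(2/3) × √0.001901 = 0.014.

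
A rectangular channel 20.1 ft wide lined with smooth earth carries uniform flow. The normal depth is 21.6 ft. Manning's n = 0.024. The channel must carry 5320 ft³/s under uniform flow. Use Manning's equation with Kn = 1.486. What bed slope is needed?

S = 0.00301

Flow area A = b·y = 20.1 × 21.6 = 434.2 ft². Wetted perimeter P = b + 2y = 20.1 + 2×21.6 = 63.3 ft.
Hydraulic radius R = A/P = 434.2/63.3 = 6.859 ft.
From Manning's equation, S = [nQ / (1.486 A R^(2/3))]² = [0.024 × 5320 / (1.486 × 434.2 × 6.859^(2/3))]² = 0.00301.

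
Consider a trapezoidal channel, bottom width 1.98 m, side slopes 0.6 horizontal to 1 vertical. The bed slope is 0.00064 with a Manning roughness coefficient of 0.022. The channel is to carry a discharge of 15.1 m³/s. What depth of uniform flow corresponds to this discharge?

Manning's equation rearranged: A R^(2/3) = nQ / (1·√S) = 0.022 × 15.1 / (√0.00064) = 13.13.
Try y = 2.44 m: A R^(2/3) = 8.93 — too small.
Try y = 3.42 m: A R^(2/3) = 17.13 — too large.
Try y = 2.99 m: A R^(2/3) = 13.17 — close enough.

y_n = 2.99 m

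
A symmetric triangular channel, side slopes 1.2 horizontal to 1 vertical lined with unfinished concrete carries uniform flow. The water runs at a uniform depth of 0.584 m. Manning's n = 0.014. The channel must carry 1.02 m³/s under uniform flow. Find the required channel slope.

S = 0.00893

For a triangular section with side slope z = 1.2: A = zy² = 1.2×0.584² = 0.4093 m²; P = 2y√(1+z²) = 2×0.584×1.562 = 1.824 m.
Hydraulic radius R = A/P = 0.4093/1.824 = 0.2243 m.
From Manning's equation, S = [nQ / (1 A R^(2/3))]² = [0.014 × 1.02 / (1 × 0.4093 × 0.2243^(2/3))]² = 0.00893.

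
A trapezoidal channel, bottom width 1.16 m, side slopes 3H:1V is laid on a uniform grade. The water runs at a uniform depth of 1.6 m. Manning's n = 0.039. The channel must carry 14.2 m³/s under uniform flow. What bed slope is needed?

With bottom width b = 1.16 m and side slope z = 3: A = (b + zy)y = (1.16 + 3×1.6)×1.6 = 9.536 m²; P = b + 2y√(1+z²) = 1.16 + 2×1.6×3.162 = 11.28 m.
Hydraulic radius R = A/P = 9.536/11.28 = 0.8454 m.
From Manning's equation, S = [nQ / (1 A R^(2/3))]² = [0.039 × 14.2 / (1 × 9.536 × 0.8454^(2/3))]² = 0.00422.

S = 0.00422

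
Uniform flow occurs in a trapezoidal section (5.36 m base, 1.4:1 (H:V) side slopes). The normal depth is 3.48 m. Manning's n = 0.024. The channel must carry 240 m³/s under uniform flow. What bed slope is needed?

With bottom width b = 5.36 m and side slope z = 1.4: A = (b + zy)y = (5.36 + 1.4×3.48)×3.48 = 35.61 m²; P = b + 2y√(1+z²) = 5.36 + 2×3.48×1.72 = 17.33 m.
Hydraulic radius R = A/P = 35.61/17.33 = 2.054 m.
From Manning's equation, S = [nQ / (1 A R^(2/3))]² = [0.024 × 240 / (1 × 35.61 × 2.054^(2/3))]² = 0.01.

S = 0.01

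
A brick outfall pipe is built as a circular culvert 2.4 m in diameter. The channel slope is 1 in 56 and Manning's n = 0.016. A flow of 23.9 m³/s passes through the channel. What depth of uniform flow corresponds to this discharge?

y_n = 1.76 m

Manning's equation rearranged: A R^(2/3) = nQ / (1·√S) = 0.016 × 23.9 / (√0.01786) = 2.862.
Try y = 1.42 m: A R^(2/3) = 2.116 — too small.
Try y = 1.76 m: A R^(2/3) = 2.857 — matches.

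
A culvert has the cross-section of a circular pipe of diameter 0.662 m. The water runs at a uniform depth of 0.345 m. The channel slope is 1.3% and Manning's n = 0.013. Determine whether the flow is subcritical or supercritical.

supercritical

For a circular section of diameter D = 0.662 m at depth y = 0.345 m, the central angle is θ = 2 arccos(1 − 2y/D) = 3.226 rad. Then A = (D²/8)(θ − sin θ) = 0.1814 m² and P = Dθ/2 = 1.068 m.
Hydraulic radius R = A/P = 0.1814/1.068 = 0.1698 m.
V = (1/n) R^(2/3) √S = (1/0.013) × 0.1698^(2/3) × √0.013 = 2.69 m/s. Hydraulic depth D_h = A/T = 0.1814/0.6614 = 0.2742 m.
Froude number Fr = V/√(g·D_h) = 2.69/√(9.81×0.2742) = 1.64, which is greater than 1, so the flow is supercritical.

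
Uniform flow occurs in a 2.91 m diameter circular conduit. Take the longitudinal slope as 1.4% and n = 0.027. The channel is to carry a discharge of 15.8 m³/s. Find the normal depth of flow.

y_n = 1.74 m

Manning's equation rearranged: A R^(2/3) = nQ / (1·√S) = 0.027 × 15.8 / (√0.014) = 3.605.
Trying y = 1.99 m: A R^(2/3) = 4.367 — over.
Trying y = 1.74 m: A R^(2/3) = 3.595 — ≈ 3.605.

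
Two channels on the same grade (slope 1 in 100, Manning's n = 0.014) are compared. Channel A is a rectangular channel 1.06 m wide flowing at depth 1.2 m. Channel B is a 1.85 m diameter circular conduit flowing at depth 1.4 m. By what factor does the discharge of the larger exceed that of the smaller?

Channel A: Flow area A = b·y = 1.06 × 1.2 = 1.272 m². Wetted perimeter P = b + 2y = 1.06 + 2×1.2 = 3.46 m. Hydraulic radius R = A/P = 1.272/3.46 = 0.3676 m. Q_A = (1/0.014)·1.272·0.3676^(2/3)·√0.01 = 4.663 m³/s.
Channel B: For a circular section of diameter D = 1.85 m at depth y = 1.4 m, the central angle is θ = 2 arccos(1 − 2y/D) = 4.22 rad. Then A = (D²/8)(θ − sin θ) = 2.182 m² and P = Dθ/2 = 3.904 m. Hydraulic radius R = A/P = 2.182/3.904 = 0.5591 m. Q_B = (1/0.014)·2.182·0.5591^(2/3)·√0.01 = 10.58 m³/s.
The larger discharge is 10.58 m³/s and the smaller is 4.663 m³/s; the ratio is 2.27.

2.27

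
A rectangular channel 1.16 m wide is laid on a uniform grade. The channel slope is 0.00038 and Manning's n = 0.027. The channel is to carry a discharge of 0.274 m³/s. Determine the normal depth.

y_n = 0.703 m

Manning's equation rearranged: A R^(2/3) = nQ / (1·√S) = 0.027 × 0.274 / (√0.00038) = 0.3795.
Try y = 0.6 m: A R^(2/3) = 0.3084 — too small.
Try y = 0.794 m: A R^(2/3) = 0.4444 — too large.
Try y = 0.703 m: A R^(2/3) = 0.3798 — ≈ 0.3795.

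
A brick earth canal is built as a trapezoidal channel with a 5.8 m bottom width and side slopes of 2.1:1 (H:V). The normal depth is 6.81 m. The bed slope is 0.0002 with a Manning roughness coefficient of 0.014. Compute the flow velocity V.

V = 2.4 m/s

With bottom width b = 5.8 m and side slope z = 2.1: A = (b + zy)y = (5.8 + 2.1×6.81)×6.81 = 136.9 m²; P = b + 2y√(1+z²) = 5.8 + 2×6.81×2.326 = 37.48 m.
Hydraulic radius R = A/P = 136.9/37.48 = 3.652 m.
From Manning's equation, V = (1/n) R^(2/3) S^(1/2) = (1/0.014) × 3.652^(2/3) × 0.0002^(1/2) = 2.4 m/s.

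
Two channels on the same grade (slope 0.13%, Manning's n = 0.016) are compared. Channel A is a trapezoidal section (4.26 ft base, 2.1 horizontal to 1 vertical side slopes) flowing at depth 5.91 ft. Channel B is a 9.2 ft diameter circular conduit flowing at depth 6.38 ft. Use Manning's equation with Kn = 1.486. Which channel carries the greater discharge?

Channel A: With bottom width b = 4.26 ft and side slope z = 2.1: A = (b + zy)y = (4.26 + 2.1×5.91)×5.91 = 98.53 ft²; P = b + 2y√(1+z²) = 4.26 + 2×5.91×2.326 = 31.75 ft. Hydraulic radius R = A/P = 98.53/31.75 = 3.103 ft. Q_A = (1.486/0.016)·98.53·3.103^(2/3)·√0.0013 = 701.9 ft³/s.
Channel B: For a circular section of diameter D = 9.2 ft at depth y = 6.38 ft, the central angle is θ = 2 arccos(1 − 2y/D) = 3.936 rad. Then A = (D²/8)(θ − sin θ) = 49.2 ft² and P = Dθ/2 = 18.11 ft. Hydraulic radius R = A/P = 49.2/18.11 = 2.717 ft. Q_B = (1.486/0.016)·49.2·2.717^(2/3)·√0.0013 = 320.8 ft³/s.
Q_A = 701.9 ft³/s vs Q_B = 320.8 ft³/s, so channel A carries more.

channel A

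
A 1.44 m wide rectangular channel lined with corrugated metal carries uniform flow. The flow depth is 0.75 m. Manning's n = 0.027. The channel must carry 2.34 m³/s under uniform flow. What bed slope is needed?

S = 0.013

Flow area A = b·y = 1.44 × 0.75 = 1.08 m². Wetted perimeter P = b + 2y = 1.44 + 2×0.75 = 2.94 m.
Hydraulic radius R = A/P = 1.08/2.94 = 0.3673 m.
From Manning's equation, S = [nQ / (1 A R^(2/3))]² = [0.027 × 2.34 / (1 × 1.08 × 0.3673^(2/3))]² = 0.013.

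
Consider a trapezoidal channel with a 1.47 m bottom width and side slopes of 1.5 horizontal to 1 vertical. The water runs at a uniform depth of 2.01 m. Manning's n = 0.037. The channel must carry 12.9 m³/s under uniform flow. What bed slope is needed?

With bottom width b = 1.47 m and side slope z = 1.5: A = (b + zy)y = (1.47 + 1.5×2.01)×2.01 = 9.015 m²; P = b + 2y√(1+z²) = 1.47 + 2×2.01×1.803 = 8.717 m.
Hydraulic radius R = A/P = 9.015/8.717 = 1.034 m.
From Manning's equation, S = [nQ / (1 A R^(2/3))]² = [0.037 × 12.9 / (1 × 9.015 × 1.034^(2/3))]² = 0.00268.

S = 0.00268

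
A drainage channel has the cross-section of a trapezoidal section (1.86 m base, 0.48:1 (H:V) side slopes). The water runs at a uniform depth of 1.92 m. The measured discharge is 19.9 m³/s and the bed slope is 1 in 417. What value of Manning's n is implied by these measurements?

n = 0.012

With bottom width b = 1.86 m and side slope z = 0.48: A = (b + zy)y = (1.86 + 0.48×1.92)×1.92 = 5.341 m²; P = b + 2y√(1+z²) = 1.86 + 2×1.92×1.109 = 6.119 m.
Hydraulic radius R = A/P = 5.341/6.119 = 0.8727 m.
Rearranging Manning's equation: n = (1/Q) A R^(2/3) S^(1/2) = (1/19.9) × 5.341 × 0.8727^(2/3) × √0.002398 = 0.012.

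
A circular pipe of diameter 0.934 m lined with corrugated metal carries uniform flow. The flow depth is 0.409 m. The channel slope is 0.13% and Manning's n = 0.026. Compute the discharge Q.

For a circular section of diameter D = 0.934 m at depth y = 0.409 m, the central angle is θ = 2 arccos(1 − 2y/D) = 2.893 rad. Then A = (D²/8)(θ − sin θ) = 0.2885 m² and P = Dθ/2 = 1.351 m.
Hydraulic radius R = A/P = 0.2885/1.351 = 0.2136 m.
Manning's equation: Q = (1/n) A R^(2/3) S^(1/2) = (1/0.026) × 0.2885 × 0.2136^(2/3) × 0.0013^(1/2) = 0.143 m³/s.

Q = 0.143 m³/s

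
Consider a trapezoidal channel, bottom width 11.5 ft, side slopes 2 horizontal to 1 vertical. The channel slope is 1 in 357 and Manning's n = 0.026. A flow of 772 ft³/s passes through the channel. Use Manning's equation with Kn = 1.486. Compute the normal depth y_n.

Manning's equation rearranged: A R^(2/3) = nQ / (1.486·√S) = 0.026 × 772 / (1.486 × √0.002801) = 255.2.
At y = 6.39 ft: A R^(2/3) = 382.5 — over.
At y = 4.57 ft: A R^(2/3) = 194.2 — short.
At y = 5.24 ft: A R^(2/3) = 255.1 — close enough.

y_n = 5.24 ft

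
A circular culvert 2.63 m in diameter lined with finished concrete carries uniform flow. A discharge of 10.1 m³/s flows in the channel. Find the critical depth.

y_c = 1.43 m

At critical depth, Q² T / (g A³) = 1, i.e. A³/T = Q²/g = 10.1²/9.81 = 10.4.
Trying y = 1.77 m: A³/T = 23.83 — too large.
Trying y = 1.05 m: A³/T = 3.219 — too small.
Trying y = 1.43 m: A³/T = 10.5 — ≈ 10.4.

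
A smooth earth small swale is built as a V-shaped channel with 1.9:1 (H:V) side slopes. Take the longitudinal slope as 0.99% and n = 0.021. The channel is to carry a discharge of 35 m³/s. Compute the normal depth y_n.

Manning's equation rearranged: A R^(2/3) = nQ / (1·√S) = 0.021 × 35 / (√0.0099) = 7.387.
At y = 1.75 m: A R^(2/3) = 4.906 — low.
At y = 2.59 m: A R^(2/3) = 13.96 — high.
At y = 2.04 m: A R^(2/3) = 7.385 — matches.

y_n = 2.04 m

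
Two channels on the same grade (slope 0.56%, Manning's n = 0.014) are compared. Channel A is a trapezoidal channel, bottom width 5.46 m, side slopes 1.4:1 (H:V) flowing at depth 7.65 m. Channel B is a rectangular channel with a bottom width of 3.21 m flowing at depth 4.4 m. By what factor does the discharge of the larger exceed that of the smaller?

Channel A: With bottom width b = 5.46 m and side slope z = 1.4: A = (b + zy)y = (5.46 + 1.4×7.65)×7.65 = 123.7 m²; P = b + 2y√(1+z²) = 5.46 + 2×7.65×1.72 = 31.78 m. Hydraulic radius R = A/P = 123.7/31.78 = 3.892 m. Q_A = (1/0.014)·123.7·3.892^(2/3)·√0.0056 = 1636 m³/s.
Channel B: Flow area A = b·y = 3.21 × 4.4 = 14.12 m². Wetted perimeter P = b + 2y = 3.21 + 2×4.4 = 12.01 m. Hydraulic radius R = A/P = 14.12/12.01 = 1.176 m. Q_B = (1/0.014)·14.12·1.176^(2/3)·√0.0056 = 84.11 m³/s.
The larger discharge is 1636 m³/s and the smaller is 84.11 m³/s; the ratio is 19.5.

19.5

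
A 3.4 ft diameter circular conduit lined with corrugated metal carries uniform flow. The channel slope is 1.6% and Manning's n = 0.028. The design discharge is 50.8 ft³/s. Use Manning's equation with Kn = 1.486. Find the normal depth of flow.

Manning's equation rearranged: A R^(2/3) = nQ / (1.486·√S) = 0.028 × 50.8 / (1.486 × √0.016) = 7.567.
At y = 2.95 ft: A R^(2/3) = 8.516 — over.
At y = 1.91 ft: A R^(2/3) = 4.937 — short.
At y = 2.59 ft: A R^(2/3) = 7.562 — matches.

y_n = 2.59 ft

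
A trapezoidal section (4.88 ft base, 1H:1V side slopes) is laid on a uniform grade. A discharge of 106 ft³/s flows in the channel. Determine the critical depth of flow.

y_c = 2.1 ft

At critical depth, Q² T / (g A³) = 1, i.e. A³/T = Q²/g = 106²/32.2 = 348.9.
At y = 1.48 ft: A³/T = 106.4 — low.
At y = 2.1 ft: A³/T = 346.8 — close enough.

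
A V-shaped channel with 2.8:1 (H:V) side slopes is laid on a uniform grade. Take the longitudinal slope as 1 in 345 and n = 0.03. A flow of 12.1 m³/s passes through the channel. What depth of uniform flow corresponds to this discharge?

Manning's equation rearranged: A R^(2/3) = nQ / (1·√S) = 0.03 × 12.1 / (√0.002899) = 6.742.
At y = 1.48 m: A R^(2/3) = 4.821 — low.
At y = 2.09 m: A R^(2/3) = 12.1 — high.
At y = 1.68 m: A R^(2/3) = 6.76 — matches.

y_n = 1.68 m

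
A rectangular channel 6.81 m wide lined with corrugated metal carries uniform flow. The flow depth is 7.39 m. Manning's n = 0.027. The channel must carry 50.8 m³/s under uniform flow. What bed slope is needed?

Flow area A = b·y = 6.81 × 7.39 = 50.33 m². Wetted perimeter P = b + 2y = 6.81 + 2×7.39 = 21.59 m.
Hydraulic radius R = A/P = 50.33/21.59 = 2.331 m.
From Manning's equation, S = [nQ / (1 A R^(2/3))]² = [0.027 × 50.8 / (1 × 50.33 × 2.331^(2/3))]² = 0.00024.

S = 0.00024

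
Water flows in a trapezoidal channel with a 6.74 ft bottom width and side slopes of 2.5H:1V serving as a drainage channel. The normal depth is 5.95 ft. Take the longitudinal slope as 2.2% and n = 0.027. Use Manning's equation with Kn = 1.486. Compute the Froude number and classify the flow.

With bottom width b = 6.74 ft and side slope z = 2.5: A = (b + zy)y = (6.74 + 2.5×5.95)×5.95 = 128.6 ft²; P = b + 2y√(1+z²) = 6.74 + 2×5.95×2.693 = 38.78 ft.
Hydraulic radius R = A/P = 128.6/38.78 = 3.316 ft.
V = (1.486/n) R^(2/3) √S = (1.486/0.027) × 3.316^(2/3) × √0.022 = 18.15 ft/s. Hydraulic depth D_h = A/T = 128.6/36.49 = 3.525 ft.
Froude number Fr = V/√(g·D_h) = 18.15/√(32.2×3.525) = 1.7, which is greater than 1, so the flow is supercritical.

supercritical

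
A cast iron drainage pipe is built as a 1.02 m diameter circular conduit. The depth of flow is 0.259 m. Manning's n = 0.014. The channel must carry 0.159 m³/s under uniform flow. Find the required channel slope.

For a circular section of diameter D = 1.02 m at depth y = 0.259 m, the central angle is θ = 2 arccos(1 − 2y/D) = 2.112 rad. Then A = (D²/8)(θ − sin θ) = 0.1633 m² and P = Dθ/2 = 1.077 m.
Hydraulic radius R = A/P = 0.1633/1.077 = 0.1516 m.
From Manning's equation, S = [nQ / (1 A R^(2/3))]² = [0.014 × 0.159 / (1 × 0.1633 × 0.1516^(2/3))]² = 0.0023.

S = 0.0023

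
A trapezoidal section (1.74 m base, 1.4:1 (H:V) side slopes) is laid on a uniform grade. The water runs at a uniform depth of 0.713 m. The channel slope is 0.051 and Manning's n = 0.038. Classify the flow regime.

With bottom width b = 1.74 m and side slope z = 1.4: A = (b + zy)y = (1.74 + 1.4×0.713)×0.713 = 1.952 m²; P = b + 2y√(1+z²) = 1.74 + 2×0.713×1.72 = 4.193 m.
Hydraulic radius R = A/P = 1.952/4.193 = 0.4656 m.
V = (1/n) R^(2/3) √S = (1/0.038) × 0.4656^(2/3) × √0.051 = 3.57 m/s. Hydraulic depth D_h = A/T = 1.952/3.736 = 0.5225 m.
Froude number Fr = V/√(g·D_h) = 3.57/√(9.81×0.5225) = 1.58, which is greater than 1, so the flow is supercritical.

supercritical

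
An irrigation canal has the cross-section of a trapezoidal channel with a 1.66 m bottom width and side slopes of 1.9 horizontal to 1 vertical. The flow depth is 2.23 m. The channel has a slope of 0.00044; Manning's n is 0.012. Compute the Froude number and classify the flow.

With bottom width b = 1.66 m and side slope z = 1.9: A = (b + zy)y = (1.66 + 1.9×2.23)×2.23 = 13.15 m²; P = b + 2y√(1+z²) = 1.66 + 2×2.23×2.147 = 11.24 m.
Hydraulic radius R = A/P = 13.15/11.24 = 1.17 m.
V = (1/n) R^(2/3) √S = (1/0.012) × 1.17^(2/3) × √0.00044 = 1.941 m/s. Hydraulic depth D_h = A/T = 13.15/10.13 = 1.298 m.
Froude number Fr = V/√(g·D_h) = 1.941/√(9.81×1.298) = 0.544, which is less than 1, so the flow is subcritical.

subcritical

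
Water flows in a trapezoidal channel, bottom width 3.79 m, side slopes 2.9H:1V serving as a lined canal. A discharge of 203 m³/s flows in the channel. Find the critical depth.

At critical depth, Q² T / (g A³) = 1, i.e. A³/T = Q²/g = 203²/9.81 = 4201.
At y = 2.43 m: A³/T = 1021 — short.
At y = 3.95 m: A³/T = 8178 — over.
At y = 3.39 m: A³/T = 4198 — close enough.

y_c = 3.39 m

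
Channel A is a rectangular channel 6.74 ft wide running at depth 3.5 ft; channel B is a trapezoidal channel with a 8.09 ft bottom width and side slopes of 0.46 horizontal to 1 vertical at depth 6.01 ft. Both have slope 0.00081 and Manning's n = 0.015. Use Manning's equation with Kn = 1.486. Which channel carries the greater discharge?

channel B

Channel A: Flow area A = b·y = 6.74 × 3.5 = 23.59 ft². Wetted perimeter P = b + 2y = 6.74 + 2×3.5 = 13.74 ft. Hydraulic radius R = A/P = 23.59/13.74 = 1.717 ft. Q_A = (1.486/0.015)·23.59·1.717^(2/3)·√0.00081 = 95.37 ft³/s.
Channel B: With bottom width b = 8.09 ft and side slope z = 0.46: A = (b + zy)y = (8.09 + 0.46×6.01)×6.01 = 65.24 ft²; P = b + 2y√(1+z²) = 8.09 + 2×6.01×1.101 = 21.32 ft. Hydraulic radius R = A/P = 65.24/21.32 = 3.06 ft. Q_B = (1.486/0.015)·65.24·3.06^(2/3)·√0.00081 = 387.7 ft³/s.
Q_A = 95.37 ft³/s vs Q_B = 387.7 ft³/s, so channel B carries more.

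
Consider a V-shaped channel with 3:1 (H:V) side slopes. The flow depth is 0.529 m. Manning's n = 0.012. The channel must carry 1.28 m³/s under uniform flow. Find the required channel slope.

For a triangular section with side slope z = 3: A = zy² = 3×0.529² = 0.8395 m²; P = 2y√(1+z²) = 2×0.529×3.162 = 3.346 m.
Hydraulic radius R = A/P = 0.8395/3.346 = 0.2509 m.
From Manning's equation, S = [nQ / (1 A R^(2/3))]² = [0.012 × 1.28 / (1 × 0.8395 × 0.2509^(2/3))]² = 0.00212.

S = 0.00212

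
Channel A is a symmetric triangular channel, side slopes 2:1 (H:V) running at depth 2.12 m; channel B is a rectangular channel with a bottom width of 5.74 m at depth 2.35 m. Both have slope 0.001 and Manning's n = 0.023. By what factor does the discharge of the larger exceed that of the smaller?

1.84

Channel A: For a triangular section with side slope z = 2: A = zy² = 2×2.12² = 8.989 m²; P = 2y√(1+z²) = 2×2.12×2.236 = 9.481 m. Hydraulic radius R = A/P = 8.989/9.481 = 0.9481 m. Q_A = (1/0.023)·8.989·0.9481^(2/3)·√0.001 = 11.93 m³/s.
Channel B: Flow area A = b·y = 5.74 × 2.35 = 13.49 m². Wetted perimeter P = b + 2y = 5.74 + 2×2.35 = 10.44 m. Hydraulic radius R = A/P = 13.49/10.44 = 1.292 m. Q_B = (1/0.023)·13.49·1.292^(2/3)·√0.001 = 22 m³/s.
The larger discharge is 22 m³/s and the smaller is 11.93 m³/s; the ratio is 1.84.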